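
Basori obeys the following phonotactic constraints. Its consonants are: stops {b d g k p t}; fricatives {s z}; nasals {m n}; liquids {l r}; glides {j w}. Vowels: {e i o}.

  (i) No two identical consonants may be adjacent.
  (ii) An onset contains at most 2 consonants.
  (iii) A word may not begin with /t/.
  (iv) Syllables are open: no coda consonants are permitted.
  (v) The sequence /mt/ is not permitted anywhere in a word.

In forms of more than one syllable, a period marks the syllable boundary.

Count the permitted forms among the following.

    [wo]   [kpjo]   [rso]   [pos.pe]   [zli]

[wo] — σ1 onset /w/, coda /∅/ ok → permitted
[kpjo] — violates constraint (ii): syllable 1 onset /kpj/ has 3 consonants (> 2) → not permitted
[rso] — σ1 onset /rs/ (2C), coda /∅/ ok → permitted
[pos.pe] — violates constraint (iv): syllable 1 coda /s/ has 1 consonant (> 0) → not permitted
[zli] — σ1 onset /zl/ (2C), coda /∅/ ok → permitted
Permitted: [wo], [rso], [zli] → 3.

3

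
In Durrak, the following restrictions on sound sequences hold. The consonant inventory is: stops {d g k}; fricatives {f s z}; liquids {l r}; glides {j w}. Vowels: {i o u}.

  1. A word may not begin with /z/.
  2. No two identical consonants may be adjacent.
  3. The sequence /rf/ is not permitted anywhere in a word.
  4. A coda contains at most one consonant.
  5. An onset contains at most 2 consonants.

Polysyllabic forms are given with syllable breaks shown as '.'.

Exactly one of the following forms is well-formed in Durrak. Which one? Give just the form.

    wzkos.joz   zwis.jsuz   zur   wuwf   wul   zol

wzkos.joz — violates constraint 5: syllable 1 onset /wzk/ has 3 consonants (> 2) → ill-formed
zwis.jsuz — violates constraint 1: word begins with /z/ → ill-formed
zur — violates constraint 1: word begins with /z/ → ill-formed
wuwf — violates constraint 4: syllable 1 coda /wf/ has 2 consonants (> 1) → ill-formed
wul — σ1 onset /w/, coda /l/ ok → well-formed
zol — violates constraint 1: word begins with /z/ → ill-formed

wul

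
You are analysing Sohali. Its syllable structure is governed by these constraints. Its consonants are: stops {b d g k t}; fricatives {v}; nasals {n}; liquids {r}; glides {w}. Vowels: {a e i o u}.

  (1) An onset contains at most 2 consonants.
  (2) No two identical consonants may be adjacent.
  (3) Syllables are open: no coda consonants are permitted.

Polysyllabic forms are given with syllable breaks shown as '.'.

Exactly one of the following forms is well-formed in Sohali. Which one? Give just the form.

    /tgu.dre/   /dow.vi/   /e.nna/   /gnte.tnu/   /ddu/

/tgu.dre/ — σ1 onset /tg/ (2C), coda /∅/ ok; σ2 onset /dr/ (2C), coda /∅/ ok → well-formed
/dow.vi/ — violates constraint 3: syllable 1 coda /w/ has 1 consonant (> 0) → ill-formed
/e.nna/ — violates constraint 2: adjacent identical consonants /nn/ → ill-formed
/gnte.tnu/ — violates constraint 1: syllable 1 onset /gnt/ has 3 consonants (> 2) → ill-formed
/ddu/ — violates constraint 2: adjacent identical consonants /dd/ → ill-formed

/tgu.dre/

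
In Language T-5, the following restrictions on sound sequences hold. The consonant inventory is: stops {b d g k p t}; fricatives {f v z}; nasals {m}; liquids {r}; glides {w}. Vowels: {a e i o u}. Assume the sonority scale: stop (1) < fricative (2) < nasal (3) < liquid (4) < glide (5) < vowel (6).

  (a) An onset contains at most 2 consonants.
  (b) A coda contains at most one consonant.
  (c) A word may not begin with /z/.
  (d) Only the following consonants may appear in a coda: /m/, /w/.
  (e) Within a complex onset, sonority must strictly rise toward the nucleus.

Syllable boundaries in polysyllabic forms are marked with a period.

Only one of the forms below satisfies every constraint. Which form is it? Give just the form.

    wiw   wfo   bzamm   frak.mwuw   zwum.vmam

wiw — σ1 onset /w/, coda /w/ ok → permitted
wfo — violates constraint (e): syllable 1 onset /wf/: /w/ (glide, 5) → /f/ (fricative, 2) does not rise → not permitted
bzamm — violates constraint (b): syllable 1 coda /mm/ has 2 consonants (> 1) → not permitted
frak.mwuw — violates constraint (d): syllable 1 coda contains /k/, which is not a licensed coda consonant → not permitted
zwum.vmam — violates constraint (c): word begins with /z/ → not permitted

wiw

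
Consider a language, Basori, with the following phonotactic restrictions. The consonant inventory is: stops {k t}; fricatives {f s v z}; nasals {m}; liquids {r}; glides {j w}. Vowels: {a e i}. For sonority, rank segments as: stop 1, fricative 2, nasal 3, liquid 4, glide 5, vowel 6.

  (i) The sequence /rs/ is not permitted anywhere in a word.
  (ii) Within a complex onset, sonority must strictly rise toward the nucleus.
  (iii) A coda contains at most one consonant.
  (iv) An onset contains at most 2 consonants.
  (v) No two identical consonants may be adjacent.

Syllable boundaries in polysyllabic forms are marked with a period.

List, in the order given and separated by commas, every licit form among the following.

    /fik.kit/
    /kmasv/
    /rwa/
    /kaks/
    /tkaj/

/fik.kit/ — violates constraint (v): adjacent identical consonants /kk/ → illicit
/kmasv/ — violates constraint (iii): syllable 1 coda /sv/ has 2 consonants (> 1) → illicit
/rwa/ — σ1 onset /rw/ (4→5 rises), coda /∅/ ok → licit
/kaks/ — violates constraint (iii): syllable 1 coda /ks/ has 2 consonants (> 1) → illicit
/tkaj/ — violates constraint (ii): syllable 1 onset /tk/: /t/ (stop, 1) → /k/ (stop, 1) does not rise → illicit

/rwa/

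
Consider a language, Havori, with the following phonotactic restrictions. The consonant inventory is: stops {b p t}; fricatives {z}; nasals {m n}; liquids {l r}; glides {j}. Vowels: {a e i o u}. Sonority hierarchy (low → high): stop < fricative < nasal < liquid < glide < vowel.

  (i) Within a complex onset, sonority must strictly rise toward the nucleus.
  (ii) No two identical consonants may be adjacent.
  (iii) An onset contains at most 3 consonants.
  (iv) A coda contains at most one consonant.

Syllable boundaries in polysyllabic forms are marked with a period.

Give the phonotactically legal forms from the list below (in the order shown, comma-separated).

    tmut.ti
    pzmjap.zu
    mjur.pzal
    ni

tmut.ti — violates constraint (ii): adjacent identical consonants /tt/ → phonotactically illegal
pzmjap.zu — violates constraint (iii): syllable 1 onset /pzmj/ has 4 consonants (> 3) → phonotactically illegal
mjur.pzal — σ1 onset /mj/ (3→5 rises), coda /r/ ok; σ2 onset /pz/ (1→2 rises), coda /l/ ok → phonotactically legal
ni — σ1 onset /n/, coda /∅/ ok → phonotactically legal

mjur.pzal, ni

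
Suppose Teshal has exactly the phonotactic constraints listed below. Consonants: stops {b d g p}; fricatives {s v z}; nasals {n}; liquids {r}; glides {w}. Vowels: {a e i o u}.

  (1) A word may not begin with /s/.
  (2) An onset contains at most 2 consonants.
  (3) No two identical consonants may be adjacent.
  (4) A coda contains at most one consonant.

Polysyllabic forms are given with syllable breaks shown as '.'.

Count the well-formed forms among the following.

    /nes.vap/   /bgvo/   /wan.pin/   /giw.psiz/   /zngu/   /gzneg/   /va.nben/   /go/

5

/nes.vap/ — σ1 onset /n/, coda /s/ ok; σ2 onset /v/, coda /p/ ok → well-formed
/bgvo/ — violates constraint 2: syllable 1 onset /bgv/ has 3 consonants (> 2) → ill-formed
/wan.pin/ — σ1 onset /w/, coda /n/ ok; σ2 onset /p/, coda /n/ ok → well-formed
/giw.psiz/ — σ1 onset /g/, coda /w/ ok; σ2 onset /ps/ (2C), coda /z/ ok → well-formed
/zngu/ — violates constraint 2: syllable 1 onset /zng/ has 3 consonants (> 2) → ill-formed
/gzneg/ — violates constraint 2: syllable 1 onset /gzn/ has 3 consonants (> 2) → ill-formed
/va.nben/ — σ1 onset /v/, coda /∅/ ok; σ2 onset /nb/ (2C), coda /n/ ok → well-formed
/go/ — σ1 onset /g/, coda /∅/ ok → well-formed
Well-formed: /nes.vap/, /wan.pin/, /giw.psiz/, /va.nben/, /go/ → 5.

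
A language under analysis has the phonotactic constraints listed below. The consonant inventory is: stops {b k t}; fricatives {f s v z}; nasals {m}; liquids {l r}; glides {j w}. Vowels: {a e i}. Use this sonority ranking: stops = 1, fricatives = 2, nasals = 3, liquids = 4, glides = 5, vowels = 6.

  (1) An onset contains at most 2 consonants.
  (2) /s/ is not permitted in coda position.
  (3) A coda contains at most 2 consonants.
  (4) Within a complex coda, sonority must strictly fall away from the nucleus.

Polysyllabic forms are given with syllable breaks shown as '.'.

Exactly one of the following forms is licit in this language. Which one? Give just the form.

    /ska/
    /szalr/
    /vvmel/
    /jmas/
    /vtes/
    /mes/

/ska/

/ska/ — σ1 onset /sk/ (2C), coda /∅/ ok → licit
/szalr/ — violates constraint 4: syllable 1 coda /lr/: /l/ (liquid, 4) → /r/ (liquid, 4) does not fall → illicit
/vvmel/ — violates constraint 1: syllable 1 onset /vvm/ has 3 consonants (> 2) → illicit
/jmas/ — violates constraint 2: syllable 1 coda contains /s/ → illicit
/vtes/ — violates constraint 2: syllable 1 coda contains /s/ → illicit
/mes/ — violates constraint 2: syllable 1 coda contains /s/ → illicit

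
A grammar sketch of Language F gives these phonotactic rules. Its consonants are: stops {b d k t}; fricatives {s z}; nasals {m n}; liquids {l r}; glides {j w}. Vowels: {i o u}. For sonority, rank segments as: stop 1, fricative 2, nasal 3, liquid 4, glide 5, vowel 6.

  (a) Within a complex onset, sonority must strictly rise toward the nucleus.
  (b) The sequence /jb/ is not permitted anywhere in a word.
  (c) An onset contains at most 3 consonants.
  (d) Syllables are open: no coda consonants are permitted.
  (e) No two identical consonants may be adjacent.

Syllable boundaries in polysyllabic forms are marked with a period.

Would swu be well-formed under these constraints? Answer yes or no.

yes

swu — σ1 onset /sw/ (2→5 rises), coda /∅/ ok → well-formed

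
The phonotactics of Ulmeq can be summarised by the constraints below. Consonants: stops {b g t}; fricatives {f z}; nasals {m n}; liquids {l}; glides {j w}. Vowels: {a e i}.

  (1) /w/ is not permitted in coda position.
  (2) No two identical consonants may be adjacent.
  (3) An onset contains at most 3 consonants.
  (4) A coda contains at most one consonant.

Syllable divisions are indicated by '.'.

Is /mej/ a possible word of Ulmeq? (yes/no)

yes

/mej/ — σ1 onset /m/, coda /j/ ok → licit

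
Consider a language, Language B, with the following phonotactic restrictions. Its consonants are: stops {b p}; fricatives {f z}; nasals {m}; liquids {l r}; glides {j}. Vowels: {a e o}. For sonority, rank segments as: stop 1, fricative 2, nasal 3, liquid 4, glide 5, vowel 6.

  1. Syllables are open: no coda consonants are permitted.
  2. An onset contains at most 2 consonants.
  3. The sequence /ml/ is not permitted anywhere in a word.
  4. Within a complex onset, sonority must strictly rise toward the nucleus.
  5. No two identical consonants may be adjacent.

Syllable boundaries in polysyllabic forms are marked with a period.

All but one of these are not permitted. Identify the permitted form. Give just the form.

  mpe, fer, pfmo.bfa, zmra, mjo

mjo

mpe — violates constraint 4: syllable 1 onset /mp/: /m/ (nasal, 3) → /p/ (stop, 1) does not rise → not permitted
fer — violates constraint 1: syllable 1 coda /r/ has 1 consonant (> 0) → not permitted
pfmo.bfa — violates constraint 2: syllable 1 onset /pfm/ has 3 consonants (> 2) → not permitted
zmra — violates constraint 2: syllable 1 onset /zmr/ has 3 consonants (> 2) → not permitted
mjo — σ1 onset /mj/ (3→5 rises), coda /∅/ ok → permitted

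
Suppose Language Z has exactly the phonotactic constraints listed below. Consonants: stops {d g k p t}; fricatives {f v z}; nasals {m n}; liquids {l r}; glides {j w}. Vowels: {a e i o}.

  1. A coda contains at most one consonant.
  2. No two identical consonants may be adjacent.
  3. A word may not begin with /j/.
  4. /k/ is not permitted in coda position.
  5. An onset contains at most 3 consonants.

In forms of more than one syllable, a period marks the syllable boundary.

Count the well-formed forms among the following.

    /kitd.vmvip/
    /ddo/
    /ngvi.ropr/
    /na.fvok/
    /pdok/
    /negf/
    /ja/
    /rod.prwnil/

/kitd.vmvip/ — violates constraint 1: syllable 1 coda /td/ has 2 consonants (> 1) → ill-formed
/ddo/ — violates constraint 2: adjacent identical consonants /dd/ → ill-formed
/ngvi.ropr/ — violates constraint 1: syllable 2 coda /pr/ has 2 consonants (> 1) → ill-formed
/na.fvok/ — violates constraint 4: syllable 2 coda contains /k/ → ill-formed
/pdok/ — violates constraint 4: syllable 1 coda contains /k/ → ill-formed
/negf/ — violates constraint 1: syllable 1 coda /gf/ has 2 consonants (> 1) → ill-formed
/ja/ — violates constraint 3: word begins with /j/ → ill-formed
/rod.prwnil/ — violates constraint 5: syllable 2 onset /prwn/ has 4 consonants (> 3) → ill-formed
No form is well-formed → 0.

0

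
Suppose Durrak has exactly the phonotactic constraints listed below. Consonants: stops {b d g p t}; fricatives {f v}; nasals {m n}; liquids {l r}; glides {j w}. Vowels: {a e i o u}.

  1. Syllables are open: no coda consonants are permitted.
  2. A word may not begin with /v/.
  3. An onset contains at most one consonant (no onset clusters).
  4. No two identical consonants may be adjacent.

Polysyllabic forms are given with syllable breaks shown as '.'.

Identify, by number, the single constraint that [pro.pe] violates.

[pro.pe]: syllable 1 onset /pr/ has 2 consonants (> 1).
This is a violation of constraint 3: "An onset contains at most one consonant (no onset clusters)."
The remaining constraints (1, 2, 4) are satisfied.

3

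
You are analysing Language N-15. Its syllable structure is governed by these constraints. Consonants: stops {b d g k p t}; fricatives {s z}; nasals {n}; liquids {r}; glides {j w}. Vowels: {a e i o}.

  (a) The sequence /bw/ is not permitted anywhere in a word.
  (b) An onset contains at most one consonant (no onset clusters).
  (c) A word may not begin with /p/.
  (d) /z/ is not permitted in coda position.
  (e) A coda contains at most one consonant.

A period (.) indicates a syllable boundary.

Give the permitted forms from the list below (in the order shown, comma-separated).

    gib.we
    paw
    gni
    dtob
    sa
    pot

sa

gib.we — violates constraint (a): contains banned sequence /bw/ → not permitted
paw — violates constraint (c): word begins with /p/ → not permitted
gni — violates constraint (b): syllable 1 onset /gn/ has 2 consonants (> 1) → not permitted
dtob — violates constraint (b): syllable 1 onset /dt/ has 2 consonants (> 1) → not permitted
sa — σ1 onset /s/, coda /∅/ ok → permitted
pot — violates constraint (c): word begins with /p/ → not permitted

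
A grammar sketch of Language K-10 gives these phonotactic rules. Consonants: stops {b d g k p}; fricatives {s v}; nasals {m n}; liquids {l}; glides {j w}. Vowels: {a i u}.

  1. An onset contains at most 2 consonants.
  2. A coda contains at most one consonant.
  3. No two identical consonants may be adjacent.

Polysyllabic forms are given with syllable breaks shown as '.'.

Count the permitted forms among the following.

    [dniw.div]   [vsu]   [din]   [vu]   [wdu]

5

[dniw.div] — σ1 onset /dn/ (2C), coda /w/ ok; σ2 onset /d/, coda /v/ ok → permitted
[vsu] — σ1 onset /vs/ (2C), coda /∅/ ok → permitted
[din] — σ1 onset /d/, coda /n/ ok → permitted
[vu] — σ1 onset /v/, coda /∅/ ok → permitted
[wdu] — σ1 onset /wd/ (2C), coda /∅/ ok → permitted
Permitted: [dniw.div], [vsu], [din], [vu], [wdu] → 5.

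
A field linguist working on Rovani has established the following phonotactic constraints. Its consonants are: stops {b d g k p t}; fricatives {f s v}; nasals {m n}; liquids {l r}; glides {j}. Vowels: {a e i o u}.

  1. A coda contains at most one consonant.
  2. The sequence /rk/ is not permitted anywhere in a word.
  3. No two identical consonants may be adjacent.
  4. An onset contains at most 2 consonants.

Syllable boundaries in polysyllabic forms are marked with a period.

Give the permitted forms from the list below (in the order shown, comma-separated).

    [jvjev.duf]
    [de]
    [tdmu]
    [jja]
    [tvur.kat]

[jvjev.duf] — violates constraint 4: syllable 1 onset /jvj/ has 3 consonants (> 2) → not permitted
[de] — σ1 onset /d/, coda /∅/ ok → permitted
[tdmu] — violates constraint 4: syllable 1 onset /tdm/ has 3 consonants (> 2) → not permitted
[jja] — violates constraint 3: adjacent identical consonants /jj/ → not permitted
[tvur.kat] — violates constraint 2: contains banned sequence /rk/ → not permitted

[de]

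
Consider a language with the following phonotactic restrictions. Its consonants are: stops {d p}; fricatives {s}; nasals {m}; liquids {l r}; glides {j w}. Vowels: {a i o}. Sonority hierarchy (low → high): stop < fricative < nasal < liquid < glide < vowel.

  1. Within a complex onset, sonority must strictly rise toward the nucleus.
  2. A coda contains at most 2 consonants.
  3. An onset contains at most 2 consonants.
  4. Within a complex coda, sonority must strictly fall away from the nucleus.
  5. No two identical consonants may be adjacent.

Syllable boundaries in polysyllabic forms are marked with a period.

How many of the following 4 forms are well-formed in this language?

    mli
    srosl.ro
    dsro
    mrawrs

1

mli — σ1 onset /ml/ (3→4 rises), coda /∅/ ok → well-formed
srosl.ro — violates constraint 4: syllable 1 coda /sl/: /s/ (fricative, 2) → /l/ (liquid, 4) does not fall → ill-formed
dsro — violates constraint 3: syllable 1 onset /dsr/ has 3 consonants (> 2) → ill-formed
mrawrs — violates constraint 2: syllable 1 coda /wrs/ has 3 consonants (> 2) → ill-formed
Well-formed: mli → 1.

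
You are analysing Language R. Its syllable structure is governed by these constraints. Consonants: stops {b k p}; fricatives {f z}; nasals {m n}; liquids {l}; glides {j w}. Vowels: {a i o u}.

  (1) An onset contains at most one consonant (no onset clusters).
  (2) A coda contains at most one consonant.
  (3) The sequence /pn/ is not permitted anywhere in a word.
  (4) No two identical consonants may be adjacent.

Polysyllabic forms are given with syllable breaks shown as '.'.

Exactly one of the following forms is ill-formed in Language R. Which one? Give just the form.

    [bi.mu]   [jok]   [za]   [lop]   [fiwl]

[bi.mu] — σ1 onset /b/, coda /∅/ ok; σ2 onset /m/, coda /∅/ ok → well-formed
[jok] — σ1 onset /j/, coda /k/ ok → well-formed
[za] — σ1 onset /z/, coda /∅/ ok → well-formed
[lop] — σ1 onset /l/, coda /p/ ok → well-formed
[fiwl] — violates constraint 2: syllable 1 coda /wl/ has 2 consonants (> 1) → ill-formed

[fiwl]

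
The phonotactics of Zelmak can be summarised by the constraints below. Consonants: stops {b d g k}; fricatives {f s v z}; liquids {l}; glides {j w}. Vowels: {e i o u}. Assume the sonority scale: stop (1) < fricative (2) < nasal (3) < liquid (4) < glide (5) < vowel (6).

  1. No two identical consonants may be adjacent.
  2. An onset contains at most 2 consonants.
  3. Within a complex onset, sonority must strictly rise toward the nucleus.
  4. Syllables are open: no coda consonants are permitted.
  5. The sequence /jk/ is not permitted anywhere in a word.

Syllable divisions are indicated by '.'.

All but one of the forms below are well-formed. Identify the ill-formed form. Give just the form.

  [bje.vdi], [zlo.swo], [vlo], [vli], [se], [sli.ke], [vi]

[bje.vdi]

[bje.vdi] — violates constraint 3: syllable 2 onset /vd/: /v/ (fricative, 2) → /d/ (stop, 1) does not rise → ill-formed
[zlo.swo] — σ1 onset /zl/ (2→4 rises), coda /∅/ ok; σ2 onset /sw/ (2→5 rises), coda /∅/ ok → well-formed
[vlo] — σ1 onset /vl/ (2→4 rises), coda /∅/ ok → well-formed
[vli] — σ1 onset /vl/ (2→4 rises), coda /∅/ ok → well-formed
[se] — σ1 onset /s/, coda /∅/ ok → well-formed
[sli.ke] — σ1 onset /sl/ (2→4 rises), coda /∅/ ok; σ2 onset /k/, coda /∅/ ok → well-formed
[vi] — σ1 onset /v/, coda /∅/ ok → well-formed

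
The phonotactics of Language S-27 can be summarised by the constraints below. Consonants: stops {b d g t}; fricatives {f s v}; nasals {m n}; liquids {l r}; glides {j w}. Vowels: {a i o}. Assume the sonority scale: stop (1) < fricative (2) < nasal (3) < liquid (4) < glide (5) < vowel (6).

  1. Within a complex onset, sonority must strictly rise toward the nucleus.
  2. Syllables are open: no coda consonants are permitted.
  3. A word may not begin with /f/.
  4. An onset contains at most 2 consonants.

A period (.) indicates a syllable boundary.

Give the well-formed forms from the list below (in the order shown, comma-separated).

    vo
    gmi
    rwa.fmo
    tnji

vo — σ1 onset /v/, coda /∅/ ok → well-formed
gmi — σ1 onset /gm/ (1→3 rises), coda /∅/ ok → well-formed
rwa.fmo — σ1 onset /rw/ (4→5 rises), coda /∅/ ok; σ2 onset /fm/ (2→3 rises), coda /∅/ ok → well-formed
tnji — violates constraint 4: syllable 1 onset /tnj/ has 3 consonants (> 2) → ill-formed

vo, gmi, rwa.fmo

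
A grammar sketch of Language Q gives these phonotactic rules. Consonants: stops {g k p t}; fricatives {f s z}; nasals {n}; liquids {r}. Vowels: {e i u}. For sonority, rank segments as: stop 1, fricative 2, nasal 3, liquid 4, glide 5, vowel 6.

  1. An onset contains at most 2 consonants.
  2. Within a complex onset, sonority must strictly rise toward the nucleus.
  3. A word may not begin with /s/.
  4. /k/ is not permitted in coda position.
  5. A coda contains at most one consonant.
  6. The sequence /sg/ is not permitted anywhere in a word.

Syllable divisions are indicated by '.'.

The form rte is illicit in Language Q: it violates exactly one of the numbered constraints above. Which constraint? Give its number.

2

rte: syllable 1 onset /rt/: /r/ (liquid, 4) → /t/ (stop, 1) does not rise.
This is a violation of constraint 2: "Within a complex onset, sonority must strictly rise toward the nucleus."
The remaining constraints (1, 3, 4, 5, 6) are satisfied.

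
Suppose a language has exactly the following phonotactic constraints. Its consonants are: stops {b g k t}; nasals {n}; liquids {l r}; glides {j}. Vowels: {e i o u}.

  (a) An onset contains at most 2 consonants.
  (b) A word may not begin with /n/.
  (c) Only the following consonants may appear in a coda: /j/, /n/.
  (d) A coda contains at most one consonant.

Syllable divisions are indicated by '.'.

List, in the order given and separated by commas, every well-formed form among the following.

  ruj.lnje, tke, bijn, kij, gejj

tke, kij

ruj.lnje — violates constraint (a): syllable 2 onset /lnj/ has 3 consonants (> 2) → ill-formed
tke — σ1 onset /tk/ (2C), coda /∅/ ok → well-formed
bijn — violates constraint (d): syllable 1 coda /jn/ has 2 consonants (> 1) → ill-formed
kij — σ1 onset /k/, coda /j/ ok → well-formed
gejj — violates constraint (d): syllable 1 coda /jj/ has 2 consonants (> 1) → ill-formed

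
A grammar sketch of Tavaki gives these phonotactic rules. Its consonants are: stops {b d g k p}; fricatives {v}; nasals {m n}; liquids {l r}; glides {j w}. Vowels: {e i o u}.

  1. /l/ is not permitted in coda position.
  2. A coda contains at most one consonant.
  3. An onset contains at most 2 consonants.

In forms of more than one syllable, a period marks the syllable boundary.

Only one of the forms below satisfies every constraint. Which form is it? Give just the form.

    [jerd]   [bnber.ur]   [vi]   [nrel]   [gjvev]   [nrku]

[vi]

[jerd] — violates constraint 2: syllable 1 coda /rd/ has 2 consonants (> 1) → ill-formed
[bnber.ur] — violates constraint 3: syllable 1 onset /bnb/ has 3 consonants (> 2) → ill-formed
[vi] — σ1 onset /v/, coda /∅/ ok → well-formed
[nrel] — violates constraint 1: syllable 1 coda contains /l/ → ill-formed
[gjvev] — violates constraint 3: syllable 1 onset /gjv/ has 3 consonants (> 2) → ill-formed
[nrku] — violates constraint 3: syllable 1 onset /nrk/ has 3 consonants (> 2) → ill-formed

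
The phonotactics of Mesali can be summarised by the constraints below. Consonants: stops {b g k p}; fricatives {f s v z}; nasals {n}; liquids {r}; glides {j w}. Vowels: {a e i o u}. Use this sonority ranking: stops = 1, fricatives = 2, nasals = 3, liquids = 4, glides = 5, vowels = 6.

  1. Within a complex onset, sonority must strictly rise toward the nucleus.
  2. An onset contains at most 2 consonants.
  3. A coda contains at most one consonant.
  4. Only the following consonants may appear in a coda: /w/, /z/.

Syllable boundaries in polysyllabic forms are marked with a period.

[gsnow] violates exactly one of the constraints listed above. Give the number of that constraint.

2

[gsnow]: syllable 1 onset /gsn/ has 3 consonants (> 2).
This is a violation of constraint 2: "An onset contains at most 2 consonants."
The remaining constraints (1, 3, 4) are satisfied.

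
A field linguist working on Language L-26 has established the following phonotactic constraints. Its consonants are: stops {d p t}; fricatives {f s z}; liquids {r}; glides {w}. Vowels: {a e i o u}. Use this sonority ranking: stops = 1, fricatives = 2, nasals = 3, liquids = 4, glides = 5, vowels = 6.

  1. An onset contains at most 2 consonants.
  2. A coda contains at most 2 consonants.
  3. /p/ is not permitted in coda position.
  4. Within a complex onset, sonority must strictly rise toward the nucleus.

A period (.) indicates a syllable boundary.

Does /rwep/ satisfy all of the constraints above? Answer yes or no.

/rwep/ — violates constraint 3: syllable 1 coda contains /p/ → illicit

no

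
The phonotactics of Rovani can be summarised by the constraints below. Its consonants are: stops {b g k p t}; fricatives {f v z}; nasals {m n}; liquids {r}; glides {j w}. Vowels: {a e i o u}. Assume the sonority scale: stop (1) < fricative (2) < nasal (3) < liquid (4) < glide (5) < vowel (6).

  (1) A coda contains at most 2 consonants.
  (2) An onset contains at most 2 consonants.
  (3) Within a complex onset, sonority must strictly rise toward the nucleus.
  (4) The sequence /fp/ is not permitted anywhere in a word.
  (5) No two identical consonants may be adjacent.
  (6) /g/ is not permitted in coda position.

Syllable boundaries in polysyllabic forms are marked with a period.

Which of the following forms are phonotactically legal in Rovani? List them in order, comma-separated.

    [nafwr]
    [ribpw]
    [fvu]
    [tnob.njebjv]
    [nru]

[nafwr] — violates constraint 1: syllable 1 coda /fwr/ has 3 consonants (> 2) → phonotactically illegal
[ribpw] — violates constraint 1: syllable 1 coda /bpw/ has 3 consonants (> 2) → phonotactically illegal
[fvu] — violates constraint 3: syllable 1 onset /fv/: /f/ (fricative, 2) → /v/ (fricative, 2) does not rise → phonotactically illegal
[tnob.njebjv] — violates constraint 1: syllable 2 coda /bjv/ has 3 consonants (> 2) → phonotactically illegal
[nru] — σ1 onset /nr/ (3→4 rises), coda /∅/ ok → phonotactically legal

[nru]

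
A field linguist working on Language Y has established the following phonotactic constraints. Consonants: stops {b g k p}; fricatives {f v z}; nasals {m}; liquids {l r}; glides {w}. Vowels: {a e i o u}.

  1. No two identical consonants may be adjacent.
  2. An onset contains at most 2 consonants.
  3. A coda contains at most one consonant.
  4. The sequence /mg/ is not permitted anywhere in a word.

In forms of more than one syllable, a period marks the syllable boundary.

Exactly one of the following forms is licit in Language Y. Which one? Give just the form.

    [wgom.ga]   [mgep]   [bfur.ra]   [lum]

[wgom.ga] — violates constraint 4: contains banned sequence /mg/ → illicit
[mgep] — violates constraint 4: contains banned sequence /mg/ → illicit
[bfur.ra] — violates constraint 1: adjacent identical consonants /rr/ → illicit
[lum] — σ1 onset /l/, coda /m/ ok → licit

[lum]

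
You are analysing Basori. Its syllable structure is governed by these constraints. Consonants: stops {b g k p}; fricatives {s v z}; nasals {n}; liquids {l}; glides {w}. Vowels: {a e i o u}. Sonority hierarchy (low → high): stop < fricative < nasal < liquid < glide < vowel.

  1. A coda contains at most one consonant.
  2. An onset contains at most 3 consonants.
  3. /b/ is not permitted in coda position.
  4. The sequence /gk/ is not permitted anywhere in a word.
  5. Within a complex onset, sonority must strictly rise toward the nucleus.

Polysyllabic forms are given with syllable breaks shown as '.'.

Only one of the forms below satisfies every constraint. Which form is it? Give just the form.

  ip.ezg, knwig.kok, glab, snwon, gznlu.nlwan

snwon

ip.ezg — violates constraint 1: syllable 2 coda /zg/ has 2 consonants (> 1) → illicit
knwig.kok — violates constraint 4: contains banned sequence /gk/ → illicit
glab — violates constraint 3: syllable 1 coda contains /b/ → illicit
snwon — σ1 onset /snw/ (2→3→5 rises), coda /n/ ok → licit
gznlu.nlwan — violates constraint 2: syllable 1 onset /gznl/ has 4 consonants (> 3) → illicit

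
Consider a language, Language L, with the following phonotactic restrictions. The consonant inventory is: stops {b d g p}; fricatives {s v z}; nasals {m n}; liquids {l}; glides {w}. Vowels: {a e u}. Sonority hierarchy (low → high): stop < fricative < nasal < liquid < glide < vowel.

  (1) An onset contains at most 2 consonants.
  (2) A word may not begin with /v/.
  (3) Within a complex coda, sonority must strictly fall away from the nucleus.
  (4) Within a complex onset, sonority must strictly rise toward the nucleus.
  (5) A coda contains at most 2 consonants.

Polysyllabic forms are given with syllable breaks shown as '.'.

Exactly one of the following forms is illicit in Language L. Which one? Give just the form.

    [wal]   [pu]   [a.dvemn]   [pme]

[wal] — σ1 onset /w/, coda /l/ ok → licit
[pu] — σ1 onset /p/, coda /∅/ ok → licit
[a.dvemn] — violates constraint 3: syllable 2 coda /mn/: /m/ (nasal, 3) → /n/ (nasal, 3) does not fall → illicit
[pme] — σ1 onset /pm/ (1→3 rises), coda /∅/ ok → licit

[a.dvemn]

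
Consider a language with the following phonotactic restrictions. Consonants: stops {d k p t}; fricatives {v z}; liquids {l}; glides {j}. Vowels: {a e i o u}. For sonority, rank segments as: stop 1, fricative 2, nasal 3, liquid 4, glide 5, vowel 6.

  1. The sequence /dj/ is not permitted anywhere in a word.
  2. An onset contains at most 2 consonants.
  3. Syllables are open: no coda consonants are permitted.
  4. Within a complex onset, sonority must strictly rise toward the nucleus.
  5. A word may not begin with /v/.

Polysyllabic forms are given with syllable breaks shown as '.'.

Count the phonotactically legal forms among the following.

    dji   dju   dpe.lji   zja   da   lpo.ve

2

dji — violates constraint 1: contains banned sequence /dj/ → phonotactically illegal
dju — violates constraint 1: contains banned sequence /dj/ → phonotactically illegal
dpe.lji — violates constraint 4: syllable 1 onset /dp/: /d/ (stop, 1) → /p/ (stop, 1) does not rise → phonotactically illegal
zja — σ1 onset /zj/ (2→5 rises), coda /∅/ ok → phonotactically legal
da — σ1 onset /d/, coda /∅/ ok → phonotactically legal
lpo.ve — violates constraint 4: syllable 1 onset /lp/: /l/ (liquid, 4) → /p/ (stop, 1) does not rise → phonotactically illegal
Phonotactically legal: zja, da → 2.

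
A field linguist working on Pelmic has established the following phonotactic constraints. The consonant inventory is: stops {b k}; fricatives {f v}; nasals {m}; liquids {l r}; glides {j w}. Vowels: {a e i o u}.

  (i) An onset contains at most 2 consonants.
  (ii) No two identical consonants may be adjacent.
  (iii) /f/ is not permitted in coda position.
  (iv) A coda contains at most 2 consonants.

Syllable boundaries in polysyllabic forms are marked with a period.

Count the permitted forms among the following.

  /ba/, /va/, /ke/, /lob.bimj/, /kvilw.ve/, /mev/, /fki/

/ba/ — σ1 onset /b/, coda /∅/ ok → permitted
/va/ — σ1 onset /v/, coda /∅/ ok → permitted
/ke/ — σ1 onset /k/, coda /∅/ ok → permitted
/lob.bimj/ — violates constraint (ii): adjacent identical consonants /bb/ → not permitted
/kvilw.ve/ — σ1 onset /kv/ (2C), coda /lw/ (2C) ok; σ2 onset /v/, coda /∅/ ok → permitted
/mev/ — σ1 onset /m/, coda /v/ ok → permitted
/fki/ — σ1 onset /fk/ (2C), coda /∅/ ok → permitted
Permitted: /ba/, /va/, /ke/, /kvilw.ve/, /mev/, /fki/ → 6.

6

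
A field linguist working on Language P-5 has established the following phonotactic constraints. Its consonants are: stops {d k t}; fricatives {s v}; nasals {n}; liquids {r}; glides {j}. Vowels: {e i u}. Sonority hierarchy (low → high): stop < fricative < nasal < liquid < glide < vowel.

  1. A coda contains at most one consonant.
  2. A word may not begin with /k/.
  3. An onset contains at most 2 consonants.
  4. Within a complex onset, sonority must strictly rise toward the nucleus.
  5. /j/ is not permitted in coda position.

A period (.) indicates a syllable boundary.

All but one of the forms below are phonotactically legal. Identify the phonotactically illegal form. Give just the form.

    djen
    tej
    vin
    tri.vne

tej

djen — σ1 onset /dj/ (1→5 rises), coda /n/ ok → phonotactically legal
tej — violates constraint 5: syllable 1 coda contains /j/ → phonotactically illegal
vin — σ1 onset /v/, coda /n/ ok → phonotactically legal
tri.vne — σ1 onset /tr/ (1→4 rises), coda /∅/ ok; σ2 onset /vn/ (2→3 rises), coda /∅/ ok → phonotactically legal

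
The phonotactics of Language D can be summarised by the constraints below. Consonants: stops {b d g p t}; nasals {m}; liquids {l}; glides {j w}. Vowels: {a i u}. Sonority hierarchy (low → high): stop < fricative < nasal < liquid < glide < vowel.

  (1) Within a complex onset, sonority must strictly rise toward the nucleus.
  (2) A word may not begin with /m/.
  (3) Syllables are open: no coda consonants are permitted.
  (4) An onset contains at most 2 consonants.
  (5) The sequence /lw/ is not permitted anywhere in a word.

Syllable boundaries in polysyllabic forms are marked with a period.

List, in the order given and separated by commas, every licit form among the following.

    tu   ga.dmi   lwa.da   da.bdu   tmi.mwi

tu — σ1 onset /t/, coda /∅/ ok → licit
ga.dmi — σ1 onset /g/, coda /∅/ ok; σ2 onset /dm/ (1→3 rises), coda /∅/ ok → licit
lwa.da — violates constraint 5: contains banned sequence /lw/ → illicit
da.bdu — violates constraint 1: syllable 2 onset /bd/: /b/ (stop, 1) → /d/ (stop, 1) does not rise → illicit
tmi.mwi — σ1 onset /tm/ (1→3 rises), coda /∅/ ok; σ2 onset /mw/ (3→5 rises), coda /∅/ ok → licit

tu, ga.dmi, tmi.mwi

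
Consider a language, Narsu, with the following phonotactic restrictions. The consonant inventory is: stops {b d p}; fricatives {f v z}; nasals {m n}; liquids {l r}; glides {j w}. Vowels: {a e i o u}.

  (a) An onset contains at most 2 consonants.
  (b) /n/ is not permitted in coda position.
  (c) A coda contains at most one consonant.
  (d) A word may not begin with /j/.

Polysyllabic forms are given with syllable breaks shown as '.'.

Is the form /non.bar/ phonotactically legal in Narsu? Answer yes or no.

/non.bar/ — violates constraint (b): syllable 1 coda contains /n/ → phonotactically illegal

no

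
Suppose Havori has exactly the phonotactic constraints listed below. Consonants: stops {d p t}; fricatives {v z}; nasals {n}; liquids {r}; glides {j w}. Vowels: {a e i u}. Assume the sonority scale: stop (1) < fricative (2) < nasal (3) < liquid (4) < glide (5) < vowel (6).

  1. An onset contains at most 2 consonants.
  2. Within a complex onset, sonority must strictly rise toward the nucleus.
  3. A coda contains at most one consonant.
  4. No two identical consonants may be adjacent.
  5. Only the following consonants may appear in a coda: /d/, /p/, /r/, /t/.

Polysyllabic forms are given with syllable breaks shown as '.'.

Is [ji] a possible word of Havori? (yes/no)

yes

[ji] — σ1 onset /j/, coda /∅/ ok → well-formed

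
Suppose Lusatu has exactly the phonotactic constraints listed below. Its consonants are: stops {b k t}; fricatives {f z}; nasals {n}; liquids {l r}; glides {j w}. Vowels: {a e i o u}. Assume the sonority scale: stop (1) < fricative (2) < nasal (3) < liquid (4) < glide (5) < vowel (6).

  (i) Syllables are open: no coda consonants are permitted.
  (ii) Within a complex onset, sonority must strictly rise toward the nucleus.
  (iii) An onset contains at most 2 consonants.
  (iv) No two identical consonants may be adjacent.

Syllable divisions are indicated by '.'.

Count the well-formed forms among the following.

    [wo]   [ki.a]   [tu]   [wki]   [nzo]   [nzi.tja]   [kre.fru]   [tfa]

[wo] — σ1 onset /w/, coda /∅/ ok → well-formed
[ki.a] — σ1 onset /k/, coda /∅/ ok; σ2 onset /∅/, coda /∅/ ok → well-formed
[tu] — σ1 onset /t/, coda /∅/ ok → well-formed
[wki] — violates constraint (ii): syllable 1 onset /wk/: /w/ (glide, 5) → /k/ (stop, 1) does not rise → ill-formed
[nzo] — violates constraint (ii): syllable 1 onset /nz/: /n/ (nasal, 3) → /z/ (fricative, 2) does not rise → ill-formed
[nzi.tja] — violates constraint (ii): syllable 1 onset /nz/: /n/ (nasal, 3) → /z/ (fricative, 2) does not rise → ill-formed
[kre.fru] — σ1 onset /kr/ (1→4 rises), coda /∅/ ok; σ2 onset /fr/ (2→4 rises), coda /∅/ ok → well-formed
[tfa] — σ1 onset /tf/ (1→2 rises), coda /∅/ ok → well-formed
Well-formed: [wo], [ki.a], [tu], [kre.fru], [tfa] → 5.

5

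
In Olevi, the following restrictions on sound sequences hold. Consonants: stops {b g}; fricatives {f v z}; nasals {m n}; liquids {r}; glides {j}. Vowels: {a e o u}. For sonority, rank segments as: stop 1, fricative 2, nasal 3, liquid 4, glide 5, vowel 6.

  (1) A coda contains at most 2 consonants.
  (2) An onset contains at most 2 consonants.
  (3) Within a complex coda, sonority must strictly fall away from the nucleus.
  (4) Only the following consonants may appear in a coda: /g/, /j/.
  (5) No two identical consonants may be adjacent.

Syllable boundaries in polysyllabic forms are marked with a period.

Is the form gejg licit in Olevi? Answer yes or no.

gejg — σ1 onset /g/, coda /jg/ (5→1 falls) ok → licit

yes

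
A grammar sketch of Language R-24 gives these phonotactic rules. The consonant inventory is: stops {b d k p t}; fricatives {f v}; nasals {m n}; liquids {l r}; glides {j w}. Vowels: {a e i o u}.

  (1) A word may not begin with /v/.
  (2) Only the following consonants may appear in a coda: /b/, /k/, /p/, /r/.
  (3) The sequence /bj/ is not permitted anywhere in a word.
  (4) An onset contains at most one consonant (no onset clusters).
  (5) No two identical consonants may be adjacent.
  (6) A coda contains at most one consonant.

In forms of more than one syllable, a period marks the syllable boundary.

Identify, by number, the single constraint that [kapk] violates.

[kapk]: syllable 1 coda /pk/ has 2 consonants (> 1).
This is a violation of constraint 6: "A coda contains at most one consonant."
The remaining constraints (1, 2, 3, 4, 5) are satisfied.

6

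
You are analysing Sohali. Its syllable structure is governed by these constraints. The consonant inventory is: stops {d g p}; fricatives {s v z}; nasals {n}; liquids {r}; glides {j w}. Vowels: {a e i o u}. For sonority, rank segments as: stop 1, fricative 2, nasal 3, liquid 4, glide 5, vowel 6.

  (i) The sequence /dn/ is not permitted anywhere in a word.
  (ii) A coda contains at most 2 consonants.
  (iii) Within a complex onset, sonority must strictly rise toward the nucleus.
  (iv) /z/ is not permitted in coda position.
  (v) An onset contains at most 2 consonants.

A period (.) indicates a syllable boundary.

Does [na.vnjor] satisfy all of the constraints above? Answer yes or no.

no

[na.vnjor] — violates constraint (v): syllable 2 onset /vnj/ has 3 consonants (> 2) → not permitted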